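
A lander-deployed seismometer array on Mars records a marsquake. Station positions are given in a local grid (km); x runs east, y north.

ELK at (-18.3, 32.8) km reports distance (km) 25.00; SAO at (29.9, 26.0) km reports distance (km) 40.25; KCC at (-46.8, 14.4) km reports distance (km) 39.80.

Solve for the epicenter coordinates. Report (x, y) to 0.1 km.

Circle about each station: (x + 18.3)² + (y − 32.8)² = 25.00²; (x − 29.9)² + (y − 26.0)² = 40.25²; (x + 46.8)² + (y − 14.4)² = 39.80².
Subtracting the ELK equation from the SAO and KCC equations removes the quadratic terms:
96.4 x − 13.6 y = -835.78
-57.0 x − 36.8 y = 27.83
Solving the 2×2 system: x ≈ -7.2, y ≈ 10.4 km.

(-7.2, 10.4)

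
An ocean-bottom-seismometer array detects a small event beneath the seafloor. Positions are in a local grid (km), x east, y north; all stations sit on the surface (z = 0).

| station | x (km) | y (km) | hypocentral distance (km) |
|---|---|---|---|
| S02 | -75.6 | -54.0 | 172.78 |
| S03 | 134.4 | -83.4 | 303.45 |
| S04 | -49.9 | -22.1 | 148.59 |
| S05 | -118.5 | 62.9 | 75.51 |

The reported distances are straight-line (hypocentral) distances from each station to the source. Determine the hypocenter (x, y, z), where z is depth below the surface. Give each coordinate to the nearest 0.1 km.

(-93.9, 108.9, 54.6)

Each station gives a sphere (x−x_i)² + (y−y_i)² + z² = d_i² (stations at z=0).
Subtracting the S02 sphere from S03 and S04: z² cancels, leaving linear equations in x and y:
420.0 x − 58.8 y = -45841.41
51.4 x + 63.8 y = 2121.00
Solving: x ≈ -93.901, y ≈ 108.895 km (keep extra digits for the depth step; rounded: -93.9, 108.9).
Then from the S02 sphere: z² = 172.78² − (x + 75.6)² − (y + 54.0)² with x = -93.901, y = 108.895, so z ≈ 54.619 ≈ 54.6 km.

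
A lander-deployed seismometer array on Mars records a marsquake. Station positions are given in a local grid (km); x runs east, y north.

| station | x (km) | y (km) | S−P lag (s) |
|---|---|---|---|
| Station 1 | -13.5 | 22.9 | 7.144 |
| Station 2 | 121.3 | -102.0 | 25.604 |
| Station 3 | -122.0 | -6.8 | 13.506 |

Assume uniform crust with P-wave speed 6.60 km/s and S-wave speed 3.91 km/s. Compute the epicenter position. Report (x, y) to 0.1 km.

Distance from S−P lag: d = Δt · v_P v_S / (v_P − v_S) = Δt · (6.60·3.91)/(6.60−3.91) ≈ 9.5933·Δt.
So d_Station 1 = 68.53, d_Station 2 = 245.63, d_Station 3 = 129.57 km.
Circle about each station: (x + 13.5)² + (y − 22.9)² = 68.53²; (x − 121.3)² + (y + 102.0)² = 245.63²; (x + 122.0)² + (y + 6.8)² = 129.57².
Subtracting the Station 1 equation from the Station 2 and Station 3 equations removes the quadratic terms:
269.6 x − 249.8 y = -31226.71
-217.0 x − 59.4 y = 2131.56
Solving the 2×2 system: x ≈ -34.0, y ≈ 88.3 km.

(-34.0, 88.3)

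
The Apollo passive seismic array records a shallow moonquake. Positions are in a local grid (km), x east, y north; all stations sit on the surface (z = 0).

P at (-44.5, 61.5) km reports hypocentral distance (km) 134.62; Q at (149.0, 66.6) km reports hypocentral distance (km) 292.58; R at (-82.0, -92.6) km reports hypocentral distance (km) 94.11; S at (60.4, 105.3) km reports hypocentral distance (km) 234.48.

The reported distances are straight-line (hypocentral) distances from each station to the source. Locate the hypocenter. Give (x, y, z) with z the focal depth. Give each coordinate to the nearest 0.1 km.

Each station gives a sphere (x−x_i)² + (y−y_i)² + z² = d_i² (stations at z=0).
Subtracting the P sphere from Q and R: z² cancels, leaving linear equations in x and y:
387.0 x + 10.2 y = -46606.45
-75.0 x − 308.2 y = 18802.11
Solving: x ≈ -119.589, y ≈ -31.904 km (keep extra digits for the depth step; rounded: -119.6, -31.9).
Then from the P sphere: z² = 134.62² − (x + 44.5)² − (y − 61.5)² with x = -119.589, y = -31.904, so z ≈ 61.318 ≈ 61.3 km.

x ≈ -119.6 km, y ≈ -31.9 km, depth ≈ 61.3 km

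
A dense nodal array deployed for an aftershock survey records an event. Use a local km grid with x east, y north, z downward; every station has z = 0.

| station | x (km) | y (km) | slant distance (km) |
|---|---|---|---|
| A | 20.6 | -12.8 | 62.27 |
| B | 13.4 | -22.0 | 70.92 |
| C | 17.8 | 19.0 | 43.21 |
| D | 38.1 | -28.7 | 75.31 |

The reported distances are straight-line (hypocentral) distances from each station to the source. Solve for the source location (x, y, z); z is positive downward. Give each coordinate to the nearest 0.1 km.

Each station gives a sphere (x−x_i)² + (y−y_i)² + z² = d_i² (stations at z=0).
Subtracting the A sphere from B and C: z² cancels, leaving linear equations in x and y:
-14.4 x − 18.4 y = -1076.73
-5.6 x + 63.6 y = 2100.09
Solving: x ≈ 29.286, y ≈ 35.599 km (keep extra digits for the depth step; rounded: 29.3, 35.6).
Then from the A sphere: z² = 62.27² − (x − 20.6)² − (y + 12.8)² with x = 29.286, y = 35.599, so z ≈ 38.205 ≈ 38.2 km.

x ≈ 29.3 km, y ≈ 35.6 km, depth ≈ 38.2 km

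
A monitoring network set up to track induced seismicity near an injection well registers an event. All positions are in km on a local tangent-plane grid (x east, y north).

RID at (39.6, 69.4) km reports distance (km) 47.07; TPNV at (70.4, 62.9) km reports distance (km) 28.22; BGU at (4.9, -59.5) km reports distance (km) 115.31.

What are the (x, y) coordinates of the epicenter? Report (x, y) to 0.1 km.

x ≈ 71.4 km, y ≈ 34.7 km

Circle about each station: (x − 39.6)² + (y − 69.4)² = 47.07²; (x − 70.4)² + (y − 62.9)² = 28.22²; (x − 4.9)² + (y + 59.5)² = 115.31².
Subtracting pairs of circle equations eliminates x²+y² and gives linear equations (the radical axes):
61.6 x − 13.0 y = 3947.27
-69.4 x − 257.8 y = -13901.07
Solving the 2×2 system: x ≈ 71.4, y ≈ 34.7 km.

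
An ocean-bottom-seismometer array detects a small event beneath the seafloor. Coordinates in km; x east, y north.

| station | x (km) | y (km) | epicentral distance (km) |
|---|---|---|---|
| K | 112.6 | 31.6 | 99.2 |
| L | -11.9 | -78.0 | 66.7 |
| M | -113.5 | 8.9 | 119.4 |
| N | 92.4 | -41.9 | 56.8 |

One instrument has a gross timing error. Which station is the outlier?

M

Solve using three stations at a time. Using K, L, N (subtract circle equations pairwise → linear system) gives (x, y) ≈ (36.4, -32.0).
Distances from that point to each station vs reported:
  K: calculated 99.2 vs reported 99.2 → residual 0.0 km
  L: calculated 66.7 vs reported 66.7 → residual 0.0 km
  M: calculated 155.4 vs reported 119.4 → residual 36.0 km
  N: calculated 56.8 vs reported 56.8 → residual 0.0 km
K, L, N are mutually consistent (residuals ≈ 0); M is off by 36.0 km.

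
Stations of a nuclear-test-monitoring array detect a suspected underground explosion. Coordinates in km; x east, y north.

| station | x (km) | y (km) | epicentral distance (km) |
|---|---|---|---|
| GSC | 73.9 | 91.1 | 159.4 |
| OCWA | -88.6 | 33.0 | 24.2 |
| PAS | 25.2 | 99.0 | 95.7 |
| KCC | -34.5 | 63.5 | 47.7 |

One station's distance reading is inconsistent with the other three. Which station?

Solve using three stations at a time. Using GSC, OCWA, KCC (subtract circle equations pairwise → linear system) gives (x, y) ≈ (-81.6, 56.1).
Distances from that point to each station vs reported:
  GSC: calculated 159.4 vs reported 159.4 → residual 0.0 km
  OCWA: calculated 24.2 vs reported 24.2 → residual 0.0 km
  PAS: calculated 115.1 vs reported 95.7 → residual 19.4 km
  KCC: calculated 47.7 vs reported 47.7 → residual 0.0 km
GSC, OCWA, KCC are mutually consistent (residuals ≈ 0); PAS is off by 19.4 km.

PAS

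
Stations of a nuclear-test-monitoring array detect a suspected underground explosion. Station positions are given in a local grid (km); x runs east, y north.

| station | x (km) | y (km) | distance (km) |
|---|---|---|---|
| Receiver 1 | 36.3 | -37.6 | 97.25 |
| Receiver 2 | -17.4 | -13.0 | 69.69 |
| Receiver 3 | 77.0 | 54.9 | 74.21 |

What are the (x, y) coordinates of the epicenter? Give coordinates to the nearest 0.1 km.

Circle about each station: (x − 36.3)² + (y + 37.6)² = 97.25²; (x + 17.4)² + (y + 13.0)² = 69.69²; (x − 77.0)² + (y − 54.9)² = 74.21².
Subtracting the Receiver 1 equation from the Receiver 2 and Receiver 3 equations removes the quadratic terms:
-107.4 x + 49.2 y = 2341.18
81.4 x + 185.0 y = 10162.00
Solving the 2×2 system: x ≈ 2.8, y ≈ 53.7 km.

x ≈ 2.8 km, y ≈ 53.7 km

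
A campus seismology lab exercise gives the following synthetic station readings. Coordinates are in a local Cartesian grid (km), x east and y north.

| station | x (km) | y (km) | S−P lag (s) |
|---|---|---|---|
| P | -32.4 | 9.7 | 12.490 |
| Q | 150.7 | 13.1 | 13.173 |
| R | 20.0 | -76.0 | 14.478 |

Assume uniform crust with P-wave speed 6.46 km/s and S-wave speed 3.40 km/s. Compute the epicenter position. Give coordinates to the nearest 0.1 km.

Distance from S−P lag: d = Δt · v_P v_S / (v_P − v_S) = Δt · (6.46·3.40)/(6.46−3.40) ≈ 7.1778·Δt.
So d_P = 89.65, d_Q = 94.55, d_R = 103.92 km.
Circle about each station: (x + 32.4)² + (y − 9.7)² = 89.65²; (x − 150.7)² + (y − 13.1)² = 94.55²; (x − 20.0)² + (y + 76.0)² = 103.92².
Subtracting the P equation from the Q and R equations removes the quadratic terms:
366.2 x + 6.8 y = 20835.67
104.8 x − 171.4 y = 2269.91
Solving the 2×2 system: x ≈ 56.5, y ≈ 21.3 km.

(56.5, 21.3)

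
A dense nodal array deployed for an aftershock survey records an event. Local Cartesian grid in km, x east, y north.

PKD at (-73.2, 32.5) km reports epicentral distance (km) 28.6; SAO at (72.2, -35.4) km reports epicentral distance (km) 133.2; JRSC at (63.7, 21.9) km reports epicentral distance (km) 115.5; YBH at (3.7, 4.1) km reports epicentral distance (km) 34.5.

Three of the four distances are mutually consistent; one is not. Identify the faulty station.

YBH

Solve using three stations at a time. Using PKD, SAO, JRSC (subtract circle equations pairwise → linear system) gives (x, y) ≈ (-51.5, 13.9).
Distances from that point to each station vs reported:
  PKD: calculated 28.5 vs reported 28.6 → residual 0.1 km
  SAO: calculated 133.2 vs reported 133.2 → residual 0.0 km
  JRSC: calculated 115.5 vs reported 115.5 → residual 0.0 km
  YBH: calculated 56.1 vs reported 34.5 → residual 21.6 km
PKD, SAO, JRSC are mutually consistent (residuals ≈ 0); YBH is off by 21.6 km.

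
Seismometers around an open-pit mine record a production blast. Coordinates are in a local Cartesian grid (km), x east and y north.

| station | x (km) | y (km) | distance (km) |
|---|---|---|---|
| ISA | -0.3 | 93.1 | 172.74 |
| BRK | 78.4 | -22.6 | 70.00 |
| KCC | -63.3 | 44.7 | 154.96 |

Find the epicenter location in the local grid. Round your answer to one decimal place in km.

(33.5, -76.3)

Circle about each station: (x + 0.3)² + (y − 93.1)² = 172.74²; (x − 78.4)² + (y + 22.6)² = 70.00²; (x + 63.3)² + (y − 44.7)² = 154.96².
Subtracting pairs of circle equations eliminates x²+y² and gives linear equations (the radical axes):
157.4 x − 231.4 y = 22928.73
-126.0 x − 96.8 y = 3163.79
Solving the 2×2 system: x ≈ 33.5, y ≈ -76.3 km.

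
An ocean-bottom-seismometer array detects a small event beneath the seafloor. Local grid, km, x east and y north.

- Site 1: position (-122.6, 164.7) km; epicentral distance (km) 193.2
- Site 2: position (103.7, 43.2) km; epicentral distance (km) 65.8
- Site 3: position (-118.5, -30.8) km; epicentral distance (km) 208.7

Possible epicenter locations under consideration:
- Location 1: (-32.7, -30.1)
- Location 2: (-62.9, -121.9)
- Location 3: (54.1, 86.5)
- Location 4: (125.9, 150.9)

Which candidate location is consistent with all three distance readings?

For each candidate, compare |candidate − station| to the reported distance:
Location 1: residuals Site 1 21.3, Site 2 89.0, Site 3 122.9 → max 122.9 km
Location 2: residuals Site 1 99.6, Site 2 168.7, Site 3 102.0 → max 168.7 km
Location 3: residuals Site 1 0.0, Site 2 0.0, Site 3 0.0 → max 0.0 km
Location 4: residuals Site 1 55.7, Site 2 44.2, Site 3 95.8 → max 95.8 km
Only Location 3 has all residuals ≈ 0.

Location 3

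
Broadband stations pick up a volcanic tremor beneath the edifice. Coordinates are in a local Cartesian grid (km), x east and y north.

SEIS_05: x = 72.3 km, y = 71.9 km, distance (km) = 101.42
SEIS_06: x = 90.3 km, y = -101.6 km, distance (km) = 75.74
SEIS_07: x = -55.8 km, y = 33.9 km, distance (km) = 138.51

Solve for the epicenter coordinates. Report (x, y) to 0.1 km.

67.4 km east, -29.4 km north

Circle about each station: (x − 72.3)² + (y − 71.9)² = 101.42²; (x − 90.3)² + (y + 101.6)² = 75.74²; (x + 55.8)² + (y − 33.9)² = 138.51².
Subtracting pairs of circle equations eliminates x²+y² and gives linear equations (the radical axes):
36.0 x − 347.0 y = 12629.22
-256.2 x − 76.0 y = -15033.05
Solving the 2×2 system: x ≈ 67.4, y ≈ -29.4 km.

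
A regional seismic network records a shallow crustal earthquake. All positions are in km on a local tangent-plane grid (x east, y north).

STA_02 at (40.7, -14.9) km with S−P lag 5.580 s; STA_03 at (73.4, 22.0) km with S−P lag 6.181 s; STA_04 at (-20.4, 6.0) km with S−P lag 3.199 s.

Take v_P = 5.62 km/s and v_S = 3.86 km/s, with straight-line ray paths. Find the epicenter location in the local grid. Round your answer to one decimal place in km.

x ≈ -0.6 km, y ≈ 40.1 km

Distance from S−P lag: d = Δt · v_P v_S / (v_P − v_S) = Δt · (5.62·3.86)/(5.62−3.86) ≈ 12.3257·Δt.
So d_STA_02 = 68.78, d_STA_03 = 76.19, d_STA_04 = 39.43 km.
Circle about each station: (x − 40.7)² + (y + 14.9)² = 68.78²; (x − 73.4)² + (y − 22.0)² = 76.19²; (x + 20.4)² + (y − 6.0)² = 39.43².
Subtracting the STA_02 equation from the STA_03 and STA_04 equations removes the quadratic terms:
65.4 x + 73.8 y = 2918.83
-122.2 x + 41.8 y = 1749.62
Solving the 2×2 system: x ≈ -0.6, y ≈ 40.1 km.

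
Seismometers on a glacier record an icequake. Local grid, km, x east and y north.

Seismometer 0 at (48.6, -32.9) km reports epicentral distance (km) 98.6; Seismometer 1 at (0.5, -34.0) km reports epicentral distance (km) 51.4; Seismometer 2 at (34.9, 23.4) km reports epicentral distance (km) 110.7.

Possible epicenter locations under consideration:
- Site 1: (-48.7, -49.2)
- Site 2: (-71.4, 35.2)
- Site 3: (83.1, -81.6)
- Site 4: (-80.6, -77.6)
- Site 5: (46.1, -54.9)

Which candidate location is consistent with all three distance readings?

For each candidate, compare |candidate − station| to the reported distance:
Site 1: residuals Seismometer 0 0.1, Seismometer 1 0.1, Seismometer 2 0.0 → max 0.1 km
Site 2: residuals Seismometer 0 39.4, Seismometer 1 48.4, Seismometer 2 3.7 → max 48.4 km
Site 3: residuals Seismometer 0 38.9, Seismometer 1 43.9, Seismometer 2 4.8 → max 43.9 km
Site 4: residuals Seismometer 0 38.1, Seismometer 1 40.7, Seismometer 2 42.7 → max 42.7 km
Site 5: residuals Seismometer 0 76.5, Seismometer 1 1.2, Seismometer 2 31.6 → max 76.5 km
Only Site 1 has all residuals ≈ 0.

Site 1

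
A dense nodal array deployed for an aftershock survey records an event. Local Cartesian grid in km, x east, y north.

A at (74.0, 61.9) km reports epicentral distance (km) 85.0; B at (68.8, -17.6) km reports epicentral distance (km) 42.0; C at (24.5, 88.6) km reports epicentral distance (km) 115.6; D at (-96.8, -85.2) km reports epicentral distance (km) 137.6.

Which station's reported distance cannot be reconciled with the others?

Solve using three stations at a time. Using B, C, D (subtract circle equations pairwise → linear system) gives (x, y) ≈ (27.9, -26.9).
Distances from that point to each station vs reported:
  A: calculated 100.1 vs reported 85.0 → residual 15.1 km
  B: calculated 42.0 vs reported 42.0 → residual 0.0 km
  C: calculated 115.6 vs reported 115.6 → residual 0.0 km
  D: calculated 137.6 vs reported 137.6 → residual 0.0 km
B, C, D are mutually consistent (residuals ≈ 0); A is off by 15.1 km.

A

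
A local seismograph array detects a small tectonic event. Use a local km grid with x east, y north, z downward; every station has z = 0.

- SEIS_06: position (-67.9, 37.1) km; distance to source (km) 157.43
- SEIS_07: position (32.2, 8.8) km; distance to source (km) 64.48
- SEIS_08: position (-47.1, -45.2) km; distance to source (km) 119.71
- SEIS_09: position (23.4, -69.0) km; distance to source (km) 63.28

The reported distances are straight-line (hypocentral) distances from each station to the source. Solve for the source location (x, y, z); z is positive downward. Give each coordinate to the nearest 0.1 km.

x ≈ 68.6 km, y ≈ -35.7 km, depth ≈ 29.2 km

Each station gives a sphere (x−x_i)² + (y−y_i)² + z² = d_i² (stations at z=0).
Subtracting the SEIS_06 sphere from SEIS_07 and SEIS_08: z² cancels, leaving linear equations in x and y:
200.2 x − 56.6 y = 15753.99
41.6 x − 164.6 y = 8728.35
Solving: x ≈ 68.601, y ≈ -35.690 km (keep extra digits for the depth step; rounded: 68.6, -35.7).
Then from the SEIS_06 sphere: z² = 157.43² − (x + 67.9)² − (y − 37.1)² with x = 68.601, y = -35.690, so z ≈ 29.211 ≈ 29.2 km.
Check against SEIS_09 (with the unrounded solution): distance 63.29 ≈ 63.28 km. ✓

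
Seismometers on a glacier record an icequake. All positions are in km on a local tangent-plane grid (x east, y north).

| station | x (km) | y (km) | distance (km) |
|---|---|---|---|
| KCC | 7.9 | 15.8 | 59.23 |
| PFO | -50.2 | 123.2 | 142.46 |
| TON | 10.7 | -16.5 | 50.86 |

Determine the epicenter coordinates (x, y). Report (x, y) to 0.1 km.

(-40.1, -18.9)

Circle about each station: (x − 7.9)² + (y − 15.8)² = 59.23²; (x + 50.2)² + (y − 123.2)² = 142.46²; (x − 10.7)² + (y + 16.5)² = 50.86².
Subtracting the KCC equation from the PFO and TON equations removes the quadratic terms:
-116.2 x + 214.8 y = 599.57
5.6 x − 64.6 y = 996.14
Solving the 2×2 system: x ≈ -40.1, y ≈ -18.9 km.
Check against KCC (with the unrounded x, y): √((x − 7.9)²+(y − 15.8)²) = 59.22 ≈ 59.23 km. ✓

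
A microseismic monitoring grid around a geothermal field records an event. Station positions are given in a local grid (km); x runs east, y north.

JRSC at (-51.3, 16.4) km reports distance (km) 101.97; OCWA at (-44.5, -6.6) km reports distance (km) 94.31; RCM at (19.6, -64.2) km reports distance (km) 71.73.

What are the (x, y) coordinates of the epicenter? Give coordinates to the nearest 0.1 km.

Circle about each station: (x + 51.3)² + (y − 16.4)² = 101.97²; (x + 44.5)² + (y + 6.6)² = 94.31²; (x − 19.6)² + (y + 64.2)² = 71.73².
Subtracting the JRSC equation from the OCWA and RCM equations removes the quadratic terms:
13.6 x − 46.0 y = 626.66
141.8 x − 161.2 y = 6857.84
Solving the 2×2 system: x ≈ 49.5, y ≈ 1.0 km.

x ≈ 49.5 km, y ≈ 1.0 km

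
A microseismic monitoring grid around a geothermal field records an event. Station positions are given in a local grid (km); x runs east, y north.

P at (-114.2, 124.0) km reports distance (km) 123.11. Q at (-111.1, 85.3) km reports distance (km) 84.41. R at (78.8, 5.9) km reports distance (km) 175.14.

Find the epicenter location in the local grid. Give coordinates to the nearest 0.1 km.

x ≈ -96.3 km, y ≈ 2.2 km

Circle about each station: (x + 114.2)² + (y − 124.0)² = 123.11²; (x + 111.1)² + (y − 85.3)² = 84.41²; (x − 78.8)² + (y − 5.9)² = 175.14².
Subtracting the P equation from the Q and R equations removes the quadratic terms:
6.2 x − 77.4 y = -767.32
386.0 x − 236.2 y = -37691.34
Solving the 2×2 system: x ≈ -96.3, y ≈ 2.2 km.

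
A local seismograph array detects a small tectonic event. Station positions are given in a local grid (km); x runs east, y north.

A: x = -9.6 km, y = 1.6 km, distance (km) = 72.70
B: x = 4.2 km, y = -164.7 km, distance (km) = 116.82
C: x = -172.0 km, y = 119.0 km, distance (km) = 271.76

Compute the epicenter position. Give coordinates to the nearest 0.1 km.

Circle about each station: (x + 9.6)² + (y − 1.6)² = 72.70²; (x − 4.2)² + (y + 164.7)² = 116.82²; (x + 172.0)² + (y − 119.0)² = 271.76².
Subtracting the A equation from the B and C equations removes the quadratic terms:
27.6 x − 332.6 y = 18687.39
-324.8 x + 234.8 y = -24917.93
Solving the 2×2 system: x ≈ 38.4, y ≈ -53.0 km.

38.4 km east, -53.0 km north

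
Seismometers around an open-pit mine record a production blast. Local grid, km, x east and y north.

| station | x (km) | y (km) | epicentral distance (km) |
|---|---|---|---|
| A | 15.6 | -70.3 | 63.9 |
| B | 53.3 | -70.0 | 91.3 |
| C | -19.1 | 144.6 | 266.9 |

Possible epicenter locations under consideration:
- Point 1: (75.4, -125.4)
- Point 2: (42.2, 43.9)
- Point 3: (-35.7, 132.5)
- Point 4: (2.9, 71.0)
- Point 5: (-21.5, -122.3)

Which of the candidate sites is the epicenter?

Point 5

For each candidate, compare |candidate − station| to the reported distance:
Point 1: residuals A 17.4, B 31.7, C 19.2 → max 31.7 km
Point 2: residuals A 53.4, B 23.1, C 149.0 → max 149.0 km
Point 3: residuals A 145.3, B 129.9, C 246.4 → max 246.4 km
Point 4: residuals A 78.0, B 58.4, C 190.1 → max 190.1 km
Point 5: residuals A 0.0, B 0.0, C 0.0 → max 0.0 km
Only Point 5 has all residuals ≈ 0.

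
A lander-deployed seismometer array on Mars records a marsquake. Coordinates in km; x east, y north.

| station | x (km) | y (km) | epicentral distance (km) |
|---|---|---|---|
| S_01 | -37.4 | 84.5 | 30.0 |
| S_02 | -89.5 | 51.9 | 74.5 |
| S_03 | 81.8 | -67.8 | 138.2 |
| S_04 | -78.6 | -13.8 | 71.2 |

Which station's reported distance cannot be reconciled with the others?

Solve using three stations at a time. Using S_02, S_03, S_04 (subtract circle equations pairwise → linear system) gives (x, y) ≈ (-19.6, 26.1).
Distances from that point to each station vs reported:
  S_01: calculated 61.1 vs reported 30.0 → residual 31.1 km
  S_02: calculated 74.5 vs reported 74.5 → residual 0.0 km
  S_03: calculated 138.2 vs reported 138.2 → residual 0.0 km
  S_04: calculated 71.2 vs reported 71.2 → residual 0.0 km
S_02, S_03, S_04 are mutually consistent (residuals ≈ 0); S_01 is off by 31.1 km.

S_01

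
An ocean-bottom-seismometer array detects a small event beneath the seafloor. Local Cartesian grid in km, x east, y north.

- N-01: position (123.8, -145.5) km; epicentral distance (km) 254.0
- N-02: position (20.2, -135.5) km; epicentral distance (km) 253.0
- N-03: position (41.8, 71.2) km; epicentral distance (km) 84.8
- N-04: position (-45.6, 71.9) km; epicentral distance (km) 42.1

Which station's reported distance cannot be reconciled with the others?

Solve using three stations at a time. Using N-02, N-03, N-04 (subtract circle equations pairwise → linear system) gives (x, y) ≈ (-32.6, 111.9).
Distances from that point to each station vs reported:
  N-01: calculated 301.2 vs reported 254.0 → residual 47.2 km
  N-02: calculated 253.0 vs reported 253.0 → residual 0.0 km
  N-03: calculated 84.8 vs reported 84.8 → residual 0.0 km
  N-04: calculated 42.1 vs reported 42.1 → residual 0.0 km
N-02, N-03, N-04 are mutually consistent (residuals ≈ 0); N-01 is off by 47.2 km.

N-01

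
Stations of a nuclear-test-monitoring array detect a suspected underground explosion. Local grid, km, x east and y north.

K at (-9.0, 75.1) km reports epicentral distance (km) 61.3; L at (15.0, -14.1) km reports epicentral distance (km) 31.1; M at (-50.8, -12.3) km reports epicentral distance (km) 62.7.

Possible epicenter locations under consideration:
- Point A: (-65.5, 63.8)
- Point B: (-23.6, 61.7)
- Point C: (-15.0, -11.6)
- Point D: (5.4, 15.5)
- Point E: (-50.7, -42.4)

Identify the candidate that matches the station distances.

For each candidate, compare |candidate − station| to the reported distance:
Point A: residuals K 3.7, L 80.9, M 14.8 → max 80.9 km
Point B: residuals K 41.5, L 54.0, M 16.1 → max 54.0 km
Point C: residuals K 25.6, L 1.0, M 26.9 → max 26.9 km
Point D: residuals K 0.0, L 0.0, M 0.0 → max 0.0 km
Point E: residuals K 63.4, L 40.4, M 32.6 → max 63.4 km
Only Point D has all residuals ≈ 0.

Point D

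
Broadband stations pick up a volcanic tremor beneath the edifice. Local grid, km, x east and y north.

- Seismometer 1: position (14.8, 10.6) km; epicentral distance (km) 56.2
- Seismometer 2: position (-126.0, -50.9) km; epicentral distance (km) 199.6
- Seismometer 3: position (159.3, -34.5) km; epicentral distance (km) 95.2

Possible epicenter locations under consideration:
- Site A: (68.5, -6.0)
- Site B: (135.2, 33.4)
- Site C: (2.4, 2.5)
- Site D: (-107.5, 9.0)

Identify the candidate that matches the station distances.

Site A

For each candidate, compare |candidate − station| to the reported distance:
Site A: residuals Seismometer 1 0.0, Seismometer 2 0.0, Seismometer 3 0.0 → max 0.0 km
Site B: residuals Seismometer 1 66.3, Seismometer 2 74.9, Seismometer 3 23.1 → max 74.9 km
Site C: residuals Seismometer 1 41.4, Seismometer 2 60.5, Seismometer 3 66.0 → max 66.0 km
Site D: residuals Seismometer 1 66.1, Seismometer 2 136.9, Seismometer 3 175.1 → max 175.1 km
Only Site A has all residuals ≈ 0.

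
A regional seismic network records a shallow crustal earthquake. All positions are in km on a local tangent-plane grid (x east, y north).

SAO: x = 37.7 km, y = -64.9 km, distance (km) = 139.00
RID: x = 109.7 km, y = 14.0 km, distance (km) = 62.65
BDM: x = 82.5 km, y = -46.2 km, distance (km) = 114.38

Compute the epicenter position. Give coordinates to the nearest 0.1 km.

Circle about each station: (x − 37.7)² + (y + 64.9)² = 139.00²; (x − 109.7)² + (y − 14.0)² = 62.65²; (x − 82.5)² + (y + 46.2)² = 114.38².
Subtracting the SAO equation from the RID and BDM equations removes the quadratic terms:
144.0 x + 157.8 y = 21992.77
89.6 x + 37.4 y = 9545.61
Solving the 2×2 system: x ≈ 78.1, y ≈ 68.1 km.
Check against SAO (with the unrounded x, y): √((x − 37.7)²+(y + 64.9)²) = 138.99 ≈ 139.00 km. ✓

x ≈ 78.1 km, y ≈ 68.1 km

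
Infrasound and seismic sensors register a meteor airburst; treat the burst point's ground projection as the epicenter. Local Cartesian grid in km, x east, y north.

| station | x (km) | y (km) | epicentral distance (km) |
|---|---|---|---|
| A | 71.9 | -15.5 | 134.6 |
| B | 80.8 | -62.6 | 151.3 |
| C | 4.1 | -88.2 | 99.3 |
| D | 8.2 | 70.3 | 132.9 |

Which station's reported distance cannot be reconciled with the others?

D

Solve using three stations at a time. Using A, B, C (subtract circle equations pairwise → linear system) gives (x, y) ≈ (-62.8, -14.7).
Distances from that point to each station vs reported:
  A: calculated 134.7 vs reported 134.6 → residual 0.1 km
  B: calculated 151.4 vs reported 151.3 → residual 0.1 km
  C: calculated 99.4 vs reported 99.3 → residual 0.1 km
  D: calculated 110.7 vs reported 132.9 → residual 22.2 km
A, B, C are mutually consistent (residuals ≈ 0); D is off by 22.2 km.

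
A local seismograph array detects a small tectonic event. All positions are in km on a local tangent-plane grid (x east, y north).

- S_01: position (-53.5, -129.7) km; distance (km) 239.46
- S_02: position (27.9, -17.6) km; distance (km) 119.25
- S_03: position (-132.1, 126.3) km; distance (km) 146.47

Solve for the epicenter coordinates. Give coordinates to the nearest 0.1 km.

Circle about each station: (x + 53.5)² + (y + 129.7)² = 239.46²; (x − 27.9)² + (y + 17.6)² = 119.25²; (x + 132.1)² + (y − 126.3)² = 146.47².
Subtracting the S_01 equation from the S_02 and S_03 equations removes the quadratic terms:
162.8 x + 224.2 y = 24524.36
-157.2 x + 512.0 y = 49605.39
Solving the 2×2 system: x ≈ 12.1, y ≈ 100.6 km.

12.1 km east, 100.6 km north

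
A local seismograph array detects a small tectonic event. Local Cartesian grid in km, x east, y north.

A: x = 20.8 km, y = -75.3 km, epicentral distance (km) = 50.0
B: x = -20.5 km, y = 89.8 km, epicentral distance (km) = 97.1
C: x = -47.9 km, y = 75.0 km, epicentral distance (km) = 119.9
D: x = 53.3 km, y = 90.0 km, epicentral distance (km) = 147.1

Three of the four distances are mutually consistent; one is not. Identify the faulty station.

Solve using three stations at a time. Using A, C, D (subtract circle equations pairwise → linear system) gives (x, y) ≈ (-15.0, -40.3).
Distances from that point to each station vs reported:
  A: calculated 50.0 vs reported 50.0 → residual 0.0 km
  B: calculated 130.2 vs reported 97.1 → residual 33.1 km
  C: calculated 119.9 vs reported 119.9 → residual 0.0 km
  D: calculated 147.1 vs reported 147.1 → residual 0.0 km
A, C, D are mutually consistent (residuals ≈ 0); B is off by 33.1 km.

B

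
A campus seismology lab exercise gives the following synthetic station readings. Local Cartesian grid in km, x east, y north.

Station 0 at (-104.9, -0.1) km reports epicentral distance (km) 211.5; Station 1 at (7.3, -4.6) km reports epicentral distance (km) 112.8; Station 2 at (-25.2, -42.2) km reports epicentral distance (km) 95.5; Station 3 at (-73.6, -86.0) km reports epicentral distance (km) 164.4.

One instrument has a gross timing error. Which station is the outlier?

Station 2

Solve using three stations at a time. Using Station 0, Station 1, Station 3 (subtract circle equations pairwise → linear system) gives (x, y) ≈ (90.7, -80.5).
Distances from that point to each station vs reported:
  Station 0: calculated 211.5 vs reported 211.5 → residual 0.0 km
  Station 1: calculated 112.8 vs reported 112.8 → residual 0.0 km
  Station 2: calculated 122.1 vs reported 95.5 → residual 26.6 km
  Station 3: calculated 164.4 vs reported 164.4 → residual 0.0 km
Station 0, Station 1, Station 3 are mutually consistent (residuals ≈ 0); Station 2 is off by 26.6 km.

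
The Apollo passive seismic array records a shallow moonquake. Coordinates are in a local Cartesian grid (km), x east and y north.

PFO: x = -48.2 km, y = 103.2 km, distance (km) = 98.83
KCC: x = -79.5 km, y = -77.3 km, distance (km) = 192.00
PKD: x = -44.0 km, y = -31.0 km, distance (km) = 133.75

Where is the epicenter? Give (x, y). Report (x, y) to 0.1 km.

(44.6, 69.2)

Circle about each station: (x + 48.2)² + (y − 103.2)² = 98.83²; (x + 79.5)² + (y + 77.3)² = 192.00²; (x + 44.0)² + (y + 31.0)² = 133.75².
Subtracting the PFO equation from the KCC and PKD equations removes the quadratic terms:
-62.6 x − 361.0 y = -27774.57
8.4 x − 268.4 y = -18198.17
Solving the 2×2 system: x ≈ 44.6, y ≈ 69.2 km.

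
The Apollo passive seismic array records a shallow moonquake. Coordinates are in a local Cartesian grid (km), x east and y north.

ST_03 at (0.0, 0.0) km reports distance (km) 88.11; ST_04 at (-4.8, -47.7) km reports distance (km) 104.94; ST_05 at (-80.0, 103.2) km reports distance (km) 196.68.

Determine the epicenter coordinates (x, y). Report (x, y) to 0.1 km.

(88.1, 1.1)

Circle about each station: x² + y² = 88.11²; (x + 4.8)² + (y + 47.7)² = 104.94²; (x + 80.0)² + (y − 103.2)² = 196.68².
Subtracting pairs of circle equations eliminates x²+y² and gives linear equations (the radical axes):
-9.6 x − 95.4 y = -950.70
-160.0 x + 206.4 y = -13869.41
Solving the 2×2 system: x ≈ 88.1, y ≈ 1.1 km.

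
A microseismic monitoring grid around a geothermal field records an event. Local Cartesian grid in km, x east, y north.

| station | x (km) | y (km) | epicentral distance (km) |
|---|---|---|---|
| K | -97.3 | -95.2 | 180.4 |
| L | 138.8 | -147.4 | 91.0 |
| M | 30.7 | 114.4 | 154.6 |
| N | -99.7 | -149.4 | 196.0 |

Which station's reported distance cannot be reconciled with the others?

Solve using three stations at a time. Using K, L, N (subtract circle equations pairwise → linear system) gives (x, y) ≈ (82.1, -76.1).
Distances from that point to each station vs reported:
  K: calculated 180.4 vs reported 180.4 → residual 0.0 km
  L: calculated 91.1 vs reported 91.0 → residual 0.1 km
  M: calculated 197.3 vs reported 154.6 → residual 42.7 km
  N: calculated 196.0 vs reported 196.0 → residual 0.0 km
K, L, N are mutually consistent (residuals ≈ 0); M is off by 42.7 km.

M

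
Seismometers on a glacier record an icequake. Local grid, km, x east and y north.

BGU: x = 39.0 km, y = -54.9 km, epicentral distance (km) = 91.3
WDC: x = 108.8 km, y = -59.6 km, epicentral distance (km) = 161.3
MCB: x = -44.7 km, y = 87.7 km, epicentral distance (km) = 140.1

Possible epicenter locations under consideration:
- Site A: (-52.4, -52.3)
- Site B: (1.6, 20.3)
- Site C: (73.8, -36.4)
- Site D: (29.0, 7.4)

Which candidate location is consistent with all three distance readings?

Site A

For each candidate, compare |candidate − station| to the reported distance:
Site A: residuals BGU 0.1, WDC 0.1, MCB 0.1 → max 0.1 km
Site B: residuals BGU 7.3, WDC 27.6, MCB 58.3 → max 58.3 km
Site C: residuals BGU 51.9, WDC 119.3, MCB 31.5 → max 119.3 km
Site D: residuals BGU 28.2, WDC 57.1, MCB 31.1 → max 57.1 km
Only Site A has all residuals ≈ 0.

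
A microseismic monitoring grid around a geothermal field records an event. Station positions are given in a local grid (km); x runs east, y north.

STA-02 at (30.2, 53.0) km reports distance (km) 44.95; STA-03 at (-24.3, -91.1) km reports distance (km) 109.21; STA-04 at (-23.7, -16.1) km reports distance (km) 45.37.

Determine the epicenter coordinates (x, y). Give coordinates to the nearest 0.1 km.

Circle about each station: (x − 30.2)² + (y − 53.0)² = 44.95²; (x + 24.3)² + (y + 91.1)² = 109.21²; (x + 23.7)² + (y + 16.1)² = 45.37².
Subtracting the STA-02 equation from the STA-03 and STA-04 equations removes the quadratic terms:
-109.0 x − 288.2 y = -4737.66
-107.8 x − 138.2 y = -2938.07
Solving the 2×2 system: x ≈ 12.0, y ≈ 11.9 km.
Check against STA-02 (with the unrounded x, y): √((x − 30.2)²+(y − 53.0)²) = 44.95 ≈ 44.95 km. ✓

x ≈ 12.0 km, y ≈ 11.9 km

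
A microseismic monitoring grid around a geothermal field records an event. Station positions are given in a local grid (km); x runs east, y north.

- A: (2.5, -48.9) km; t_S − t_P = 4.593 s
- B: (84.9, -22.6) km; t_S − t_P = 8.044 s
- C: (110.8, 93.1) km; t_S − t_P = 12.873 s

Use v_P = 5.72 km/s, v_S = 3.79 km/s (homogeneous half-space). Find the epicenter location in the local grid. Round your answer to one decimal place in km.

Distance from S−P lag: d = Δt · v_P v_S / (v_P − v_S) = Δt · (5.72·3.79)/(5.72−3.79) ≈ 11.2325·Δt.
So d_A = 51.59, d_B = 90.35, d_C = 144.60 km.
Circle about each station: (x − 2.5)² + (y + 48.9)² = 51.59²; (x − 84.9)² + (y + 22.6)² = 90.35²; (x − 110.8)² + (y − 93.1)² = 144.60².
Subtracting pairs of circle equations eliminates x²+y² and gives linear equations (the radical axes):
164.8 x + 52.6 y = -180.28
216.6 x + 284.0 y = 299.16
Solving the 2×2 system: x ≈ -1.9, y ≈ 2.5 km.

-1.9 km east, 2.5 km north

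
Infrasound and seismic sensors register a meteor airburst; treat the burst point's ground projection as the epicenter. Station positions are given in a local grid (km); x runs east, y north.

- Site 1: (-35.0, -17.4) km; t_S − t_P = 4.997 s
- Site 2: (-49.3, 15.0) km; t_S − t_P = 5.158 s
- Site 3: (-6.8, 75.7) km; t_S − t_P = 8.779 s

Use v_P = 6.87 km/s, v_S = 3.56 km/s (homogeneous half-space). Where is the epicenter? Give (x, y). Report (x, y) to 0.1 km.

x ≈ -11.4 km, y ≈ 11.0 km

Distance from S−P lag: d = Δt · v_P v_S / (v_P − v_S) = Δt · (6.87·3.56)/(6.87−3.56) ≈ 7.3889·Δt.
So d_Site 1 = 36.92, d_Site 2 = 38.11, d_Site 3 = 64.87 km.
Circle about each station: (x + 35.0)² + (y + 17.4)² = 36.92²; (x + 49.3)² + (y − 15.0)² = 38.11²; (x + 6.8)² + (y − 75.7)² = 64.87².
Subtracting pairs of circle equations eliminates x²+y² and gives linear equations (the radical axes):
-28.6 x + 64.8 y = 1038.44
56.4 x + 186.2 y = 1403.94
Solving the 2×2 system: x ≈ -11.4, y ≈ 11.0 km.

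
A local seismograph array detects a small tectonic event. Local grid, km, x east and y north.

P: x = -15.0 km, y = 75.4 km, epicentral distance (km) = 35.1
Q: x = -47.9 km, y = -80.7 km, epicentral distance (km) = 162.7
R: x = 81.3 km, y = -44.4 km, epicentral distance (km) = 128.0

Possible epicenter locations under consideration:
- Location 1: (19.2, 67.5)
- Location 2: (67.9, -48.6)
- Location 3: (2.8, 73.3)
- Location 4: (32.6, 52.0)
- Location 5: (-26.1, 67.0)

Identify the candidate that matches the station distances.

For each candidate, compare |candidate − station| to the reported distance:
Location 1: residuals P 0.0, Q 0.0, R 0.0 → max 0.0 km
Location 2: residuals P 114.1, Q 42.5, R 114.0 → max 114.1 km
Location 3: residuals P 17.2, Q 0.6, R 13.5 → max 17.2 km
Location 4: residuals P 17.9, Q 7.5, R 20.0 → max 20.0 km
Location 5: residuals P 21.2, Q 13.4, R 26.7 → max 26.7 km
Only Location 1 has all residuals ≈ 0.

Location 1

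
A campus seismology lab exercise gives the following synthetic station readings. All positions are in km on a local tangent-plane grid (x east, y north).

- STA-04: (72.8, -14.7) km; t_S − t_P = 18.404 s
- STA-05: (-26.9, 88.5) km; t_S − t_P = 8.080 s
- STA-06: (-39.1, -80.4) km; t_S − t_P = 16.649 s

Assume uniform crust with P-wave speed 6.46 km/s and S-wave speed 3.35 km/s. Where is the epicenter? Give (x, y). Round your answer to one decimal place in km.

x ≈ -45.1 km, y ≈ 35.3 km

Distance from S−P lag: d = Δt · v_P v_S / (v_P − v_S) = Δt · (6.46·3.35)/(6.46−3.35) ≈ 6.9585·Δt.
So d_STA-04 = 128.06, d_STA-05 = 56.22, d_STA-06 = 115.85 km.
Circle about each station: (x − 72.8)² + (y + 14.7)² = 128.06²; (x + 26.9)² + (y − 88.5)² = 56.22²; (x + 39.1)² + (y + 80.4)² = 115.85².
Subtracting pairs of circle equations eliminates x²+y² and gives linear equations (the radical axes):
-199.4 x + 206.4 y = 16278.61
-223.8 x − 131.4 y = 5455.18
Solving the 2×2 system: x ≈ -45.1, y ≈ 35.3 km.
Check against STA-04 (with the unrounded x, y): √((x − 72.8)²+(y + 14.7)²) = 128.06 ≈ 128.06 km. ✓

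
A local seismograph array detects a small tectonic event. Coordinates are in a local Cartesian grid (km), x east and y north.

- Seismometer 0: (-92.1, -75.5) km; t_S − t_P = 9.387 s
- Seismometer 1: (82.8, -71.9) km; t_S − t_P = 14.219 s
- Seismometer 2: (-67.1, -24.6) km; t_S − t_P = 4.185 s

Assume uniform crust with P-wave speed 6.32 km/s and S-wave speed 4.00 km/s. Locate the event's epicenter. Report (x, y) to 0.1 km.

Distance from S−P lag: d = Δt · v_P v_S / (v_P − v_S) = Δt · (6.32·4.00)/(6.32−4.00) ≈ 10.8966·Δt.
So d_Seismometer 0 = 102.29, d_Seismometer 1 = 154.94, d_Seismometer 2 = 45.60 km.
Circle about each station: (x + 92.1)² + (y + 75.5)² = 102.29²; (x − 82.8)² + (y + 71.9)² = 154.94²; (x + 67.1)² + (y + 24.6)² = 45.60².
Subtracting pairs of circle equations eliminates x²+y² and gives linear equations (the radical axes):
349.8 x + 7.2 y = -15700.37
50.0 x + 101.8 y = -691.21
Solving the 2×2 system: x ≈ -45.2, y ≈ 15.4 km.
Check against Seismometer 0 (with the unrounded x, y): √((x + 92.1)²+(y + 75.5)²) = 102.30 ≈ 102.29 km. ✓

-45.2 km east, 15.4 km north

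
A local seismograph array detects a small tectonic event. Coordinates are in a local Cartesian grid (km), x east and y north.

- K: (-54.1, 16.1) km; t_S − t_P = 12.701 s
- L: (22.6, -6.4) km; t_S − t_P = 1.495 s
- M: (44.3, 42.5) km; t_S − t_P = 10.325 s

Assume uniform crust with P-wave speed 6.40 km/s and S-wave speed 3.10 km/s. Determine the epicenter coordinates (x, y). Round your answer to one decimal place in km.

Distance from S−P lag: d = Δt · v_P v_S / (v_P − v_S) = Δt · (6.40·3.10)/(6.40−3.10) ≈ 6.0121·Δt.
So d_K = 76.36, d_L = 8.99, d_M = 62.08 km.
Circle about each station: (x + 54.1)² + (y − 16.1)² = 76.36²; (x − 22.6)² + (y + 6.4)² = 8.99²; (x − 44.3)² + (y − 42.5)² = 62.08².
Subtracting the K equation from the L and M equations removes the quadratic terms:
153.4 x − 45.0 y = 3115.73
196.8 x + 52.8 y = 2559.64
Solving the 2×2 system: x ≈ 16.5, y ≈ -13.0 km.
Check against K (with the unrounded x, y): √((x + 54.1)²+(y − 16.1)²) = 76.36 ≈ 76.36 km. ✓

x ≈ 16.5 km, y ≈ -13.0 km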